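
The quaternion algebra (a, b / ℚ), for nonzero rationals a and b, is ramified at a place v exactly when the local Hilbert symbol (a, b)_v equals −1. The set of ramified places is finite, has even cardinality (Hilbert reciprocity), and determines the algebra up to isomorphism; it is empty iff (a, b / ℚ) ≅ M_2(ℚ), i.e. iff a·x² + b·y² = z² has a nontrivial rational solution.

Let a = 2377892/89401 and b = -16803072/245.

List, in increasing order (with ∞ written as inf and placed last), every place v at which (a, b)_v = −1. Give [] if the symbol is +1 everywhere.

(a, b) ≡ (17, -36465) mod (ℚ^×)²; places V = {2, 3, 5, 7, 11, 13, 17, 23, ∞}.
(a,b)_∞: sgn(17)=+, sgn(-36465)=−, so +1.
(a,b)_3: α=0, u≡2; β=3, v≡1 (mod 3); (2|3)=-1, (1|3)=+1; sign (−1)^0·-1^3·+1^0 = -1.
(a,b)_23: α=-2, u≡19; β=0, v≡1 (mod 23); (19|23)=-1, (1|23)=+1; sign (−1)^0·-1^0·+1^-2 = +1.
(a,b)_2: α=2, β=8; u≡1, v≡7 (mod 8); ε(u)ε(v)=0·1, αω(v)=2·0, βω(u)=8·0; sum ≡ 0  ⇒  +1.
(a,b)_13: α=-2, u≡4; β=1, v≡3 (mod 13); (4|13)=+1, (3|13)=+1; sign (−1)^0·+1^1·+1^-2 = +1.
(a,b)_5: α=0, u≡2; β=-1, v≡2 (mod 5); (2|5)=-1, (2|5)=-1; sign (−1)^0·-1^-1·-1^0 = -1.
(a,b)_17: α=3, u≡13; β=1, v≡7 (mod 17); (13|17)=+1, (7|17)=-1; sign (−1)^0·+1^1·-1^3 = -1.
(a,b)_11: α=2, u≡7; β=1, v≡6 (mod 11); (7|11)=-1, (6|11)=-1; sign (−1)^0·-1^1·-1^2 = -1.
(a,b)_7: α=0, u≡5; β=-2, v≡3 (mod 7); (5|7)=-1, (3|7)=-1; sign (−1)^0·-1^-2·-1^0 = +1.
(17, -36465 / ℚ) ramifies at {3, 5, 11, 17}: a division algebra.

[3, 5, 11, 17]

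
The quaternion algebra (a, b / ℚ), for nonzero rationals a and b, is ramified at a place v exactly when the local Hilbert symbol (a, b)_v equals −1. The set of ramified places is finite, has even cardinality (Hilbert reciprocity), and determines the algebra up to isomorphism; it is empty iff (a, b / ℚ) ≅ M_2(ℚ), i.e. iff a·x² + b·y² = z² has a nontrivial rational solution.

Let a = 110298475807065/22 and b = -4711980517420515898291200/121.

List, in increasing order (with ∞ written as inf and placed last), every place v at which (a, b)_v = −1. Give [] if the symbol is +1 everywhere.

[5, 13]

(a, b) ≡ (1430, -20677) mod (ℚ^×)²; places V = {2, 3, 5, 7, 11, 13, 23, 29, 31, ∞}.
(a,b)_5: α=1, u≡4; β=2, v≡2 (mod 5); (4|5)=+1, (2|5)=-1; sign (−1)^0·+1^2·-1^1 = -1.
(a,b)_11: α=-1, u≡9; β=-2, v≡5 (mod 11); (9|11)=+1, (5|11)=+1; sign (−1)^0·+1^-2·+1^-1 = +1.
(a,b)_2: α=-1, β=10; u≡3, v≡3 (mod 8); ε(u)ε(v)=1·1, αω(v)=-1·1, βω(u)=10·1; sum ≡ 0  ⇒  +1.
(a,b)_23: α=2, u≡1; β=3, v≡7 (mod 23); (1|23)=+1, (7|23)=-1; sign (−1)^0·+1^3·-1^2 = +1.
(a,b)_∞: sgn(1430)=+, sgn(-20677)=−, so +1.
(a,b)_3: α=4, u≡2; β=6, v≡2 (mod 3); (2|3)=-1, (2|3)=-1; sign (−1)^0·-1^6·-1^4 = +1.
(a,b)_13: α=1, u≡2; β=4, v≡6 (mod 13); (2|13)=-1, (6|13)=-1; sign (−1)^0·-1^4·-1^1 = -1.
(a,b)_29: α=2, u≡25; β=3, v≡27 (mod 29); (25|29)=+1, (27|29)=-1; sign (−1)^0·+1^3·-1^2 = +1.
(a,b)_7: α=2, u≡1; β=0, v≡4 (mod 7); (1|7)=+1, (4|7)=+1; sign (−1)^0·+1^0·+1^2 = +1.
(a,b)_31: α=2, u≡18; β=3, v≡22 (mod 31); (18|31)=+1, (22|31)=-1; sign (−1)^0·+1^3·-1^2 = +1.
Ram(1430, -20677) = {5, 13}; no ℚ_5-point on the conic.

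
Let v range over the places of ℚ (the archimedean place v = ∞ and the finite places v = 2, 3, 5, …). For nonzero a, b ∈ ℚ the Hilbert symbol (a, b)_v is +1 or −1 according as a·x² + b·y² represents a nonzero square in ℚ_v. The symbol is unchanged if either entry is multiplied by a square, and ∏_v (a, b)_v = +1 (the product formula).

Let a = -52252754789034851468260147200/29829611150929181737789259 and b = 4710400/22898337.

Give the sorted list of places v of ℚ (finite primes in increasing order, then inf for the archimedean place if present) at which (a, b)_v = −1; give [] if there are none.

[2, 23]

Mod squares: a ≡ -124982, b ≡ 1518. Check v ∈ {∞, 2, 3, 5, 7, 11, 13, 17, 19, 23, 37}.
v=17: a=17^-6·(≡8), b=17^-2·(≡7) mod 17; (8|17)=+1, (7|17)=-1; (−1)^{-6·-2·8}·(+1)^-2·(-1)^-6 = +1.
v=∞: -124982 < 0 and 1518 > 0  ⇒  (a,b)_∞ = +1.
v=19: a=19^3·(≡10), b=19^0·(≡6) mod 19; (10|19)=-1, (6|19)=+1; (−1)^{3·0·9}·(-1)^0·(+1)^3 = +1.
v=7: a=7^-14·(≡5), b=7^-4·(≡3) mod 7; (5|7)=-1, (3|7)=-1; (−1)^{-14·-4·3}·(-1)^-4·(-1)^-14 = +1.
v=11: a=11^-3·(≡3), b=11^-1·(≡7) mod 11; (3|11)=+1, (7|11)=-1; (−1)^{-3·-1·5}·(+1)^-1·(-1)^-3 = +1.
v=37: a=37^-2·(≡28), b=37^0·(≡33) mod 37; (28|37)=+1, (33|37)=+1; (−1)^{-2·0·18}·(+1)^0·(+1)^-2 = +1.
v=5: a=5^2·(≡3), b=5^2·(≡3) mod 5; (3|5)=-1, (3|5)=-1; (−1)^{2·2·2}·(-1)^2·(-1)^2 = +1.
v=3: a=3^4·(≡1), b=3^-1·(≡2) mod 3; (1|3)=+1, (2|3)=-1; (−1)^{4·-1·1}·(+1)^-1·(-1)^4 = +1.
v=23: a=23^3·(≡21), b=23^1·(≡5) mod 23; (21|23)=-1, (5|23)=-1; (−1)^{3·1·11}·(-1)^1·(-1)^3 = -1.
v=13: a=13^3·(≡8), b=13^0·(≡12) mod 13; (8|13)=-1, (12|13)=+1; (−1)^{3·0·6}·(-1)^0·(+1)^3 = +1.
v=2: v_2(a)=47, v_2(b)=13; units ≡ 5, 7 (mod 8); ε·ε+αω+βω = 0·1+47·0+13·1 ≡ 1  ⇒  (a,b)_2 = -1.
|Ram(-124982, 1518)| = 2, even; anisotropic at {2, 23}.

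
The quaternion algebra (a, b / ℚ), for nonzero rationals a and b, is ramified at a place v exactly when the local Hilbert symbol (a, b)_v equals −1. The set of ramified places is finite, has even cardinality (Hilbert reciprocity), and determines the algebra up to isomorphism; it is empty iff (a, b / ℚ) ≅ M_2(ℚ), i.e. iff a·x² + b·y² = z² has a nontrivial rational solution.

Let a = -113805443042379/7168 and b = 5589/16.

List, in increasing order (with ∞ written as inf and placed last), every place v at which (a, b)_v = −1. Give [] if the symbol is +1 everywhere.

Mod squares: a ≡ -314853, b ≡ 69. Check v ∈ {∞, 2, 3, 7, 11, 23, 29, 47}.
v=∞: -314853 < 0 and 69 > 0  ⇒  (a,b)_∞ = +1.
v=47: a=47^1·(≡22), b=47^0·(≡35) mod 47; (22|47)=-1, (35|47)=-1; (−1)^{1·0·23}·(-1)^0·(-1)^1 = -1.
v=29: a=29^1·(≡8), b=29^0·(≡14) mod 29; (8|29)=-1, (14|29)=-1; (−1)^{1·0·14}·(-1)^0·(-1)^1 = -1.
v=2: v_2(a)=-10, v_2(b)=-4; units ≡ 3, 5 (mod 8); ε·ε+αω+βω = 1·0+-10·1+-4·1 ≡ 0  ⇒  (a,b)_2 = +1.
v=11: a=11^1·(≡8), b=11^0·(≡9) mod 11; (8|11)=-1, (9|11)=+1; (−1)^{1·0·5}·(-1)^0·(+1)^1 = +1.
v=3: a=3^15·(≡1), b=3^5·(≡2) mod 3; (1|3)=+1, (2|3)=-1; (−1)^{15·5·1}·(+1)^5·(-1)^15 = +1.
v=23: a=23^2·(≡7), b=23^1·(≡8) mod 23; (7|23)=-1, (8|23)=+1; (−1)^{2·1·11}·(-1)^1·(+1)^2 = -1.
v=7: a=7^-1·(≡5), b=7^0·(≡5) mod 7; (5|7)=-1, (5|7)=-1; (−1)^{-1·0·3}·(-1)^0·(-1)^-1 = -1.
|Ram(-314853, 69)| = 4, even; anisotropic at {7, 23, 29, 47}.

[7, 23, 29, 47]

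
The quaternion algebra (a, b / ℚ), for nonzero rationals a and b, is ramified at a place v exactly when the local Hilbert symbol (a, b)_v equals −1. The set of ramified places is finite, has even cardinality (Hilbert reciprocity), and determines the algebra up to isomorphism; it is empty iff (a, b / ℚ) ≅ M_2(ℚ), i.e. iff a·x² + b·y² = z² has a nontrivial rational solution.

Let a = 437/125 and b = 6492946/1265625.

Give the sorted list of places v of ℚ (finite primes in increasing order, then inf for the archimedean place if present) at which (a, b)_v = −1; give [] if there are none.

[19, 23]

Mod squares: a ≡ 2185, b ≡ 34. Check v ∈ {∞, 2, 3, 5, 17, 19, 23}.
v=23: a=23^1·(≡18), b=23^2·(≡21) mod 23; (18|23)=+1, (21|23)=-1; (−1)^{1·2·11}·(+1)^2·(-1)^1 = -1.
v=∞: 2185 > 0 and 34 > 0  ⇒  (a,b)_∞ = +1.
v=3: a=3^0·(≡1), b=3^-4·(≡1) mod 3; (1|3)=+1, (1|3)=+1; (−1)^{0·-4·1}·(+1)^-4·(+1)^0 = +1.
v=5: a=5^-3·(≡2), b=5^-6·(≡1) mod 5; (2|5)=-1, (1|5)=+1; (−1)^{-3·-6·2}·(-1)^-6·(+1)^-3 = +1.
v=17: a=17^0·(≡2), b=17^1·(≡15) mod 17; (2|17)=+1, (15|17)=+1; (−1)^{0·1·8}·(+1)^1·(+1)^0 = +1.
v=19: a=19^1·(≡9), b=19^2·(≡15) mod 19; (9|19)=+1, (15|19)=-1; (−1)^{1·2·9}·(+1)^2·(-1)^1 = -1.
v=2: v_2(a)=0, v_2(b)=1; units ≡ 1, 1 (mod 8); ε·ε+αω+βω = 0·0+0·0+1·0 ≡ 0  ⇒  (a,b)_2 = +1.
(2185, 34 / ℚ) ramifies at {19, 23}: a division algebra.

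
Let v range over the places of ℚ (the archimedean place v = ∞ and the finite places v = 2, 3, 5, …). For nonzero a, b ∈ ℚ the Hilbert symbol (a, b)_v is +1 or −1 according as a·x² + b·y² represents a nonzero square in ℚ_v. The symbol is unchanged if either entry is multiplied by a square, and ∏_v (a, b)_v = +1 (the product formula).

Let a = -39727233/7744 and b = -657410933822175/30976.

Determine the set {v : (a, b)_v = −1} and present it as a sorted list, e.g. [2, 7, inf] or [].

(a, b) ≡ (-4414137, -23) mod (ℚ^×)²; places V = {2, 3, 5, 7, 11, 13, 19, 23, 37, ∞}.
(a,b)_5: α=0, u≡3; β=2, v≡3 (mod 5); (3|5)=-1, (3|5)=-1; sign (−1)^0·-1^2·-1^0 = +1.
(a,b)_11: α=-2, u≡9; β=-2, v≡2 (mod 11); (9|11)=+1, (2|11)=-1; sign (−1)^0·+1^-2·-1^-2 = +1.
(a,b)_3: α=3, u≡1; β=4, v≡1 (mod 3); (1|3)=+1, (1|3)=+1; sign (−1)^0·+1^4·+1^3 = +1.
(a,b)_13: α=1, u≡11; β=4, v≡3 (mod 13); (11|13)=-1, (3|13)=+1; sign (−1)^0·-1^4·+1^1 = +1.
(a,b)_19: α=1, u≡16; β=2, v≡15 (mod 19); (16|19)=+1, (15|19)=-1; sign (−1)^0·+1^2·-1^1 = -1.
(a,b)_7: α=1, u≡4; β=0, v≡6 (mod 7); (4|7)=+1, (6|7)=-1; sign (−1)^0·+1^0·-1^1 = -1.
(a,b)_2: α=-6, β=-8; u≡7, v≡1 (mod 8); ε(u)ε(v)=1·0, αω(v)=-6·0, βω(u)=-8·0; sum ≡ 0  ⇒  +1.
(a,b)_23: α=1, u≡9; β=1, v≡15 (mod 23); (9|23)=+1, (15|23)=-1; sign (−1)^1·+1^1·-1^1 = +1.
(a,b)_∞: sgn(-4414137)=−, sgn(-23)=−, so -1.
(a,b)_37: α=1, u≡23; β=2, v≡15 (mod 37); (23|37)=-1, (15|37)=-1; sign (−1)^0·-1^2·-1^1 = -1.
Ram(-4414137, -23) = {7, 19, 37, ∞}; no ℚ_7-point on the conic.

[7, 19, 37, inf]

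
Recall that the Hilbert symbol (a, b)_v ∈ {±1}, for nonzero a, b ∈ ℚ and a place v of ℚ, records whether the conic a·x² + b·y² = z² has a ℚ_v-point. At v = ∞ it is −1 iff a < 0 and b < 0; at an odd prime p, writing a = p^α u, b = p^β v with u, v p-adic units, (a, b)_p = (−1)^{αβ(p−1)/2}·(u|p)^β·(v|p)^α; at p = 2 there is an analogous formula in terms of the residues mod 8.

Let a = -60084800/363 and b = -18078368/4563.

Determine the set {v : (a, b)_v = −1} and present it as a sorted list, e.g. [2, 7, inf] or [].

Mod squares: a ≡ -51, b ≡ -28014. Check v ∈ {∞, 2, 3, 5, 7, 11, 13, 17, 23, 29, 47}.
v=5: a=5^2·(≡1), b=5^0·(≡4) mod 5; (1|5)=+1, (4|5)=+1; (−1)^{2·0·2}·(+1)^0·(+1)^2 = +1.
v=11: a=11^-2·(≡9), b=11^2·(≡3) mod 11; (9|11)=+1, (3|11)=+1; (−1)^{-2·2·5}·(+1)^2·(+1)^-2 = +1.
v=47: a=47^2·(≡46), b=47^0·(≡22) mod 47; (46|47)=-1, (22|47)=-1; (−1)^{2·0·23}·(-1)^0·(-1)^2 = +1.
v=17: a=17^1·(≡6), b=17^0·(≡16) mod 17; (6|17)=-1, (16|17)=+1; (−1)^{1·0·8}·(-1)^0·(+1)^1 = +1.
v=23: a=23^0·(≡12), b=23^1·(≡1) mod 23; (12|23)=+1, (1|23)=+1; (−1)^{0·1·11}·(+1)^1·(+1)^0 = +1.
v=29: a=29^0·(≡20), b=29^1·(≡5) mod 29; (20|29)=+1, (5|29)=+1; (−1)^{0·1·14}·(+1)^1·(+1)^0 = +1.
v=7: a=7^0·(≡6), b=7^1·(≡2) mod 7; (6|7)=-1, (2|7)=+1; (−1)^{0·1·3}·(-1)^1·(+1)^0 = -1.
v=13: a=13^0·(≡9), b=13^-2·(≡4) mod 13; (9|13)=+1, (4|13)=+1; (−1)^{0·-2·6}·(+1)^-2·(+1)^0 = +1.
v=3: a=3^-1·(≡1), b=3^-3·(≡1) mod 3; (1|3)=+1, (1|3)=+1; (−1)^{-1·-3·1}·(+1)^-3·(+1)^-1 = -1.
v=∞: -51 < 0 and -28014 < 0  ⇒  (a,b)_∞ = -1.
v=2: v_2(a)=6, v_2(b)=5; units ≡ 5, 1 (mod 8); ε·ε+αω+βω = 0·0+6·0+5·1 ≡ 1  ⇒  (a,b)_2 = -1.
|Ram(-51, -28014)| = 4, even; anisotropic at {2, 3, 7, ∞}.

[2, 3, 7, inf]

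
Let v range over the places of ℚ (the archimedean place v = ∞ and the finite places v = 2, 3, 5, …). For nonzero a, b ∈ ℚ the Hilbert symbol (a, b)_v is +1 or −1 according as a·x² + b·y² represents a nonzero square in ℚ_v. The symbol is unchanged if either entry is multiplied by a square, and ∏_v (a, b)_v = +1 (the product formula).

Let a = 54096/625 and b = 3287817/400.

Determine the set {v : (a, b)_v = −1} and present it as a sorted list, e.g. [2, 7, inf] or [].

[19, 29]

Mod squares: a ≡ 69, b ≡ 365313. Check v ∈ {∞, 2, 3, 5, 7, 13, 17, 19, 23, 29}.
v=5: a=5^-4·(≡1), b=5^-2·(≡2) mod 5; (1|5)=+1, (2|5)=-1; (−1)^{-4·-2·2}·(+1)^-2·(-1)^-4 = +1.
v=19: a=19^0·(≡8), b=19^1·(≡10) mod 19; (8|19)=-1, (10|19)=-1; (−1)^{0·1·9}·(-1)^1·(-1)^0 = -1.
v=∞: 69 > 0 and 365313 > 0  ⇒  (a,b)_∞ = +1.
v=7: a=7^2·(≡6), b=7^0·(≡1) mod 7; (6|7)=-1, (1|7)=+1; (−1)^{2·0·3}·(-1)^0·(+1)^2 = +1.
v=23: a=23^1·(≡13), b=23^0·(≡4) mod 23; (13|23)=+1, (4|23)=+1; (−1)^{1·0·11}·(+1)^0·(+1)^1 = +1.
v=2: v_2(a)=4, v_2(b)=-4; units ≡ 5, 1 (mod 8); ε·ε+αω+βω = 0·0+4·0+-4·1 ≡ 0  ⇒  (a,b)_2 = +1.
v=17: a=17^0·(≡8), b=17^1·(≡1) mod 17; (8|17)=+1, (1|17)=+1; (−1)^{0·1·8}·(+1)^1·(+1)^0 = +1.
v=3: a=3^1·(≡2), b=3^3·(≡1) mod 3; (2|3)=-1, (1|3)=+1; (−1)^{1·3·1}·(-1)^3·(+1)^1 = +1.
v=13: a=13^0·(≡3), b=13^1·(≡2) mod 13; (3|13)=+1, (2|13)=-1; (−1)^{0·1·6}·(+1)^1·(-1)^0 = +1.
v=29: a=29^0·(≡17), b=29^1·(≡27) mod 29; (17|29)=-1, (27|29)=-1; (−1)^{0·1·14}·(-1)^1·(-1)^0 = -1.
Ram(69, 365313) = {19, 29}; no ℚ_19-point on the conic.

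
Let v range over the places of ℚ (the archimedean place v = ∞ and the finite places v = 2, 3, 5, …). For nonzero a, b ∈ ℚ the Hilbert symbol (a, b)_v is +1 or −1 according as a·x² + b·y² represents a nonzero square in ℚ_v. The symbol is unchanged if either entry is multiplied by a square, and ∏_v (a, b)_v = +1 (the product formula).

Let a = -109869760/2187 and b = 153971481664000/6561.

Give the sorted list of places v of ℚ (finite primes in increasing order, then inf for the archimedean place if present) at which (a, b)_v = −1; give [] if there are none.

Mod squares: a ≡ -2145, b ≡ 10. Check v ∈ {∞, 2, 3, 5, 7, 11, 13}.
v=5: a=5^1·(≡4), b=5^3·(≡2) mod 5; (4|5)=+1, (2|5)=-1; (−1)^{1·3·2}·(+1)^3·(-1)^1 = -1.
v=3: a=3^-7·(≡2), b=3^-8·(≡1) mod 3; (2|3)=-1, (1|3)=+1; (−1)^{-7·-8·1}·(-1)^-8·(+1)^-7 = +1.
v=∞: -2145 < 0 and 10 > 0  ⇒  (a,b)_∞ = +1.
v=13: a=13^1·(≡9), b=13^2·(≡1) mod 13; (9|13)=+1, (1|13)=+1; (−1)^{1·2·6}·(+1)^2·(+1)^1 = +1.
v=11: a=11^1·(≡3), b=11^2·(≡2) mod 11; (3|11)=+1, (2|11)=-1; (−1)^{1·2·5}·(+1)^2·(-1)^1 = -1.
v=2: v_2(a)=6, v_2(b)=9; units ≡ 7, 5 (mod 8); ε·ε+αω+βω = 1·0+6·1+9·0 ≡ 0  ⇒  (a,b)_2 = +1.
v=7: a=7^4·(≡2), b=7^6·(≡6) mod 7; (2|7)=+1, (6|7)=-1; (−1)^{4·6·3}·(+1)^6·(-1)^4 = +1.
Ram(-2145, 10) = {5, 11}; no ℚ_5-point on the conic.

[5, 11]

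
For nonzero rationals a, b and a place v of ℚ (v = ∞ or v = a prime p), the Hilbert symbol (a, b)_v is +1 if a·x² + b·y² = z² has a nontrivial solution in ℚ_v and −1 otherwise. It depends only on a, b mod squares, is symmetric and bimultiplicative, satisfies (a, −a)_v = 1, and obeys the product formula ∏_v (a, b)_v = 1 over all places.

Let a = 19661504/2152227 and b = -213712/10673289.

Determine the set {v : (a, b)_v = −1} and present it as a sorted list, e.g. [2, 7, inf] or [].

(a, b) ≡ (2553, -37) mod (ℚ^×)²; places V = {2, 3, 7, 11, 19, 23, 37, ∞}.
(a,b)_37: α=1, u≡20; β=1, v≡7 (mod 37); (20|37)=-1, (7|37)=+1; sign (−1)^0·-1^1·+1^1 = -1.
(a,b)_3: α=-1, u≡2; β=-6, v≡2 (mod 3); (2|3)=-1, (2|3)=-1; sign (−1)^0·-1^-6·-1^-1 = -1.
(a,b)_∞: sgn(2553)=+, sgn(-37)=−, so +1.
(a,b)_23: α=1, u≡15; β=0, v≡4 (mod 23); (15|23)=-1, (4|23)=+1; sign (−1)^0·-1^0·+1^1 = +1.
(a,b)_2: α=6, β=4; u≡1, v≡3 (mod 8); ε(u)ε(v)=0·1, αω(v)=6·1, βω(u)=4·0; sum ≡ 0  ⇒  +1.
(a,b)_7: α=-2, u≡6; β=0, v≡3 (mod 7); (6|7)=-1, (3|7)=-1; sign (−1)^0·-1^0·-1^-2 = +1.
(a,b)_19: α=2, u≡5; β=2, v≡16 (mod 19); (5|19)=+1, (16|19)=+1; sign (−1)^0·+1^2·+1^2 = +1.
(a,b)_11: α=-4, u≡4; β=-4, v≡6 (mod 11); (4|11)=+1, (6|11)=-1; sign (−1)^0·+1^-4·-1^-4 = +1.
(2553, -37 / ℚ) ramifies at {3, 37}: a division algebra.

[3, 37]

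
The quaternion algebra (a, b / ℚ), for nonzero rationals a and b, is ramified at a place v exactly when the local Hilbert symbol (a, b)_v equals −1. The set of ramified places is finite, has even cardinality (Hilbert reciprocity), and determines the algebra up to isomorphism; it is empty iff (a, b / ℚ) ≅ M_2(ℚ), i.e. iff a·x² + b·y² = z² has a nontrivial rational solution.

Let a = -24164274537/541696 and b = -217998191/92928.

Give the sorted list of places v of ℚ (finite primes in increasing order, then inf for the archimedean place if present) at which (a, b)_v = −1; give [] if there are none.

[2, 3, 19, 29, 31, inf]

(a, b) ≡ (-21793, -1653) mod (ℚ^×)²; places V = {2, 3, 11, 13, 17, 19, 23, 29, 31, 37, ∞}.
(a,b)_37: α=1, u≡1; β=2, v≡11 (mod 37); (1|37)=+1, (11|37)=+1; sign (−1)^0·+1^2·+1^1 = +1.
(a,b)_11: α=0, u≡4; β=-2, v≡2 (mod 11); (4|11)=+1, (2|11)=-1; sign (−1)^0·+1^-2·-1^0 = +1.
(a,b)_17: α=0, u≡15; β=2, v≡15 (mod 17); (15|17)=+1, (15|17)=+1; sign (−1)^0·+1^2·+1^0 = +1.
(a,b)_2: α=-10, β=-8; u≡7, v≡3 (mod 8); ε(u)ε(v)=1·1, αω(v)=-10·1, βω(u)=-8·0; sum ≡ 1  ⇒  -1.
(a,b)_29: α=0, u≡11; β=1, v≡24 (mod 29); (11|29)=-1, (24|29)=+1; sign (−1)^0·-1^1·+1^0 = -1.
(a,b)_∞: sgn(-21793)=−, sgn(-1653)=−, so -1.
(a,b)_13: α=2, u≡6; β=0, v≡11 (mod 13); (6|13)=-1, (11|13)=-1; sign (−1)^0·-1^0·-1^2 = +1.
(a,b)_23: α=-2, u≡21; β=0, v≡8 (mod 23); (21|23)=-1, (8|23)=+1; sign (−1)^0·-1^0·+1^-2 = +1.
(a,b)_19: α=1, u≡14; β=1, v≡2 (mod 19); (14|19)=-1, (2|19)=-1; sign (−1)^1·-1^1·-1^1 = -1.
(a,b)_3: α=8, u≡2; β=-1, v≡1 (mod 3); (2|3)=-1, (1|3)=+1; sign (−1)^0·-1^-1·+1^8 = -1.
(a,b)_31: α=1, u≡5; β=0, v≡27 (mod 31); (5|31)=+1, (27|31)=-1; sign (−1)^0·+1^0·-1^1 = -1.
Ram(-21793, -1653) = {2, 3, 19, 29, 31, ∞}; no ℚ_2-point on the conic.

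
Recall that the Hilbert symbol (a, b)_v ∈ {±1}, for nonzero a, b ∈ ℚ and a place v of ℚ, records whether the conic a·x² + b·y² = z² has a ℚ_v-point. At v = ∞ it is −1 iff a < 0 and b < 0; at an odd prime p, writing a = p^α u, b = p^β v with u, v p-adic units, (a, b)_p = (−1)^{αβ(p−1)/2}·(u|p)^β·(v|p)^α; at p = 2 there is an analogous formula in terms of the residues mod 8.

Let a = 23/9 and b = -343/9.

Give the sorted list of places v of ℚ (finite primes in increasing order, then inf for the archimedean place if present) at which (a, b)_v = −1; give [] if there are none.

[]

(a, b) ≡ (23, -7) mod (ℚ^×)²; places V = {2, 3, 7, 23, ∞}.
(a,b)_2: α=0, β=0; u≡7, v≡1 (mod 8); ε(u)ε(v)=1·0, αω(v)=0·0, βω(u)=0·0; sum ≡ 0  ⇒  +1.
(a,b)_∞: sgn(23)=+, sgn(-7)=−, so +1.
(a,b)_7: α=0, u≡1; β=3, v≡3 (mod 7); (1|7)=+1, (3|7)=-1; sign (−1)^0·+1^3·-1^0 = +1.
(a,b)_3: α=-2, u≡2; β=-2, v≡2 (mod 3); (2|3)=-1, (2|3)=-1; sign (−1)^0·-1^-2·-1^-2 = +1.
(a,b)_23: α=1, u≡18; β=0, v≡13 (mod 23); (18|23)=+1, (13|23)=+1; sign (−1)^0·+1^0·+1^1 = +1.
Every local symbol is +1, so the conic 23·x² + -7·y² = z² has ℚ_v-points for all v and hence a ℚ-point; (a, b / ℚ) ≅ M_2(ℚ).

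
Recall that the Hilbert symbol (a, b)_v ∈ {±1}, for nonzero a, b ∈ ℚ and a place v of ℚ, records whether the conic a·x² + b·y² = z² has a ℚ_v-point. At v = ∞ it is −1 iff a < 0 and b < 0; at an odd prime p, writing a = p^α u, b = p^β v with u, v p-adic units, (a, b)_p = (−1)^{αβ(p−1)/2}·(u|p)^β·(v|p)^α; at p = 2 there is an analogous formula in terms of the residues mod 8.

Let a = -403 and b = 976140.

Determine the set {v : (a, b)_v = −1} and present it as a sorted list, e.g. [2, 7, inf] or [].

Mod squares: a ≡ -403, b ≡ 27115. Check v ∈ {∞, 2, 3, 5, 11, 13, 17, 29, 31}.
v=13: a=13^1·(≡8), b=13^0·(≡9) mod 13; (8|13)=-1, (9|13)=+1; (−1)^{1·0·6}·(-1)^0·(+1)^1 = +1.
v=29: a=29^0·(≡3), b=29^1·(≡20) mod 29; (3|29)=-1, (20|29)=+1; (−1)^{0·1·14}·(-1)^1·(+1)^0 = -1.
v=∞: -403 < 0 and 27115 > 0  ⇒  (a,b)_∞ = +1.
v=17: a=17^0·(≡5), b=17^1·(≡11) mod 17; (5|17)=-1, (11|17)=-1; (−1)^{0·1·8}·(-1)^1·(-1)^0 = -1.
v=11: a=11^0·(≡4), b=11^1·(≡3) mod 11; (4|11)=+1, (3|11)=+1; (−1)^{0·1·5}·(+1)^1·(+1)^0 = +1.
v=3: a=3^0·(≡2), b=3^2·(≡1) mod 3; (2|3)=-1, (1|3)=+1; (−1)^{0·2·1}·(-1)^2·(+1)^0 = +1.
v=2: v_2(a)=0, v_2(b)=2; units ≡ 5, 3 (mod 8); ε·ε+αω+βω = 0·1+0·1+2·1 ≡ 0  ⇒  (a,b)_2 = +1.
v=31: a=31^1·(≡18), b=31^0·(≡12) mod 31; (18|31)=+1, (12|31)=-1; (−1)^{1·0·15}·(+1)^0·(-1)^1 = -1.
v=5: a=5^0·(≡2), b=5^1·(≡3) mod 5; (2|5)=-1, (3|5)=-1; (−1)^{0·1·2}·(-1)^1·(-1)^0 = -1.
Ram(-403, 27115) = {5, 17, 29, 31}; no ℚ_5-point on the conic.

[5, 17, 29, 31]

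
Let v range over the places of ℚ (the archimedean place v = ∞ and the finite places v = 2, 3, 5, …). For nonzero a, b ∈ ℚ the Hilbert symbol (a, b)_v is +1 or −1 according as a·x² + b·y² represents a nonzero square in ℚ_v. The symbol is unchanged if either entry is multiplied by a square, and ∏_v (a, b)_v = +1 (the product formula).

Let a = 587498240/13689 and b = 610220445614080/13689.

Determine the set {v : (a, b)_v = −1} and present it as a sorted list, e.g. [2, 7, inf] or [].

[5, 7, 17, 19]

Mod squares: a ≡ 46835, b ≡ 18445. Check v ∈ {∞, 2, 3, 5, 7, 13, 17, 19, 29, 31}.
v=2: v_2(a)=8, v_2(b)=14; units ≡ 3, 5 (mod 8); ε·ε+αω+βω = 1·0+8·1+14·1 ≡ 0  ⇒  (a,b)_2 = +1.
v=13: a=13^-2·(≡10), b=13^-2·(≡5) mod 13; (10|13)=+1, (5|13)=-1; (−1)^{-2·-2·6}·(+1)^-2·(-1)^-2 = +1.
v=7: a=7^2·(≡5), b=7^5·(≡3) mod 7; (5|7)=-1, (3|7)=-1; (−1)^{2·5·3}·(-1)^5·(-1)^2 = -1.
v=29: a=29^1·(≡1), b=29^2·(≡6) mod 29; (1|29)=+1, (6|29)=+1; (−1)^{1·2·14}·(+1)^2·(+1)^1 = +1.
v=31: a=31^0·(≡14), b=31^1·(≡30) mod 31; (14|31)=+1, (30|31)=-1; (−1)^{0·1·15}·(+1)^1·(-1)^0 = +1.
v=5: a=5^1·(≡2), b=5^1·(≡4) mod 5; (2|5)=-1, (4|5)=+1; (−1)^{1·1·2}·(-1)^1·(+1)^1 = -1.
v=17: a=17^1·(≡8), b=17^1·(≡11) mod 17; (8|17)=+1, (11|17)=-1; (−1)^{1·1·8}·(+1)^1·(-1)^1 = -1.
v=∞: 46835 > 0 and 18445 > 0  ⇒  (a,b)_∞ = +1.
v=19: a=19^1·(≡2), b=19^0·(≡8) mod 19; (2|19)=-1, (8|19)=-1; (−1)^{1·0·9}·(-1)^0·(-1)^1 = -1.
v=3: a=3^-4·(≡2), b=3^-4·(≡1) mod 3; (2|3)=-1, (1|3)=+1; (−1)^{-4·-4·1}·(-1)^-4·(+1)^-4 = +1.
(46835, 18445 / ℚ) ramifies at {5, 7, 17, 19}: a division algebra.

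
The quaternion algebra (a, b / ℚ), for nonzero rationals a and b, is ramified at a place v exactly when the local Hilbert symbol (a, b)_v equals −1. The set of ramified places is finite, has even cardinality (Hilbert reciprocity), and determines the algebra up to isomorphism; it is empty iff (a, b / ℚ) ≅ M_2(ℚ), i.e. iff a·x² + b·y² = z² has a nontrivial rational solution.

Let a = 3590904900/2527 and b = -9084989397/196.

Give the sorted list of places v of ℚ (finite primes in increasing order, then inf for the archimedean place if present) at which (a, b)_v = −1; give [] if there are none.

[2, 7, 17, 23]

Mod squares: a ≡ 3927, b ≡ -1173. Check v ∈ {∞, 2, 3, 5, 7, 11, 17, 19, 23}.
v=3: a=3^1·(≡1), b=3^1·(≡2) mod 3; (1|3)=+1, (2|3)=-1; (−1)^{1·1·1}·(+1)^1·(-1)^1 = +1.
v=7: a=7^-1·(≡4), b=7^-2·(≡5) mod 7; (4|7)=+1, (5|7)=-1; (−1)^{-1·-2·3}·(+1)^-2·(-1)^-1 = -1.
v=17: a=17^1·(≡10), b=17^1·(≡1) mod 17; (10|17)=-1, (1|17)=+1; (−1)^{1·1·8}·(-1)^1·(+1)^1 = -1.
v=23: a=23^2·(≡17), b=23^3·(≡8) mod 23; (17|23)=-1, (8|23)=+1; (−1)^{2·3·11}·(-1)^3·(+1)^2 = -1.
v=11: a=11^3·(≡5), b=11^4·(≡9) mod 11; (5|11)=+1, (9|11)=+1; (−1)^{3·4·5}·(+1)^4·(+1)^3 = +1.
v=5: a=5^2·(≡3), b=5^0·(≡3) mod 5; (3|5)=-1, (3|5)=-1; (−1)^{2·0·2}·(-1)^0·(-1)^2 = +1.
v=∞: 3927 > 0 and -1173 < 0  ⇒  (a,b)_∞ = +1.
v=2: v_2(a)=2, v_2(b)=-2; units ≡ 7, 3 (mod 8); ε·ε+αω+βω = 1·1+2·1+-2·0 ≡ 1  ⇒  (a,b)_2 = -1.
v=19: a=19^-2·(≡2), b=19^0·(≡1) mod 19; (2|19)=-1, (1|19)=+1; (−1)^{-2·0·9}·(-1)^0·(+1)^-2 = +1.
Ram(3927, -1173) = {2, 7, 17, 23}; no ℚ_2-point on the conic.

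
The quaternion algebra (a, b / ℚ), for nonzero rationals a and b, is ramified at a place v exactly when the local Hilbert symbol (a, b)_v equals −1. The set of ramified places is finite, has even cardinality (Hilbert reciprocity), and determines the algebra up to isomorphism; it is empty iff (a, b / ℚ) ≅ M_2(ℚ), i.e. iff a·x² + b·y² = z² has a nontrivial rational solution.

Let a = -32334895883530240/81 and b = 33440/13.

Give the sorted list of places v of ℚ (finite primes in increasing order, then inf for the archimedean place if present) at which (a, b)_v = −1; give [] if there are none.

Mod squares: a ≡ -7315, b ≡ 27170. Check v ∈ {∞, 2, 3, 5, 7, 11, 13, 19}.
v=13: a=13^2·(≡3), b=13^-1·(≡4) mod 13; (3|13)=+1, (4|13)=+1; (−1)^{2·-1·6}·(+1)^-1·(+1)^2 = +1.
v=∞: -7315 < 0 and 27170 > 0  ⇒  (a,b)_∞ = +1.
v=3: a=3^-4·(≡2), b=3^0·(≡2) mod 3; (2|3)=-1, (2|3)=-1; (−1)^{-4·0·1}·(-1)^0·(-1)^-4 = +1.
v=7: a=7^3·(≡6), b=7^0·(≡6) mod 7; (6|7)=-1, (6|7)=-1; (−1)^{3·0·3}·(-1)^0·(-1)^3 = -1.
v=2: v_2(a)=12, v_2(b)=5; units ≡ 5, 1 (mod 8); ε·ε+αω+βω = 0·0+12·0+5·1 ≡ 1  ⇒  (a,b)_2 = -1.
v=11: a=11^1·(≡7), b=11^1·(≡2) mod 11; (7|11)=-1, (2|11)=-1; (−1)^{1·1·5}·(-1)^1·(-1)^1 = -1.
v=19: a=19^5·(≡14), b=19^1·(≡17) mod 19; (14|19)=-1, (17|19)=+1; (−1)^{5·1·9}·(-1)^1·(+1)^5 = +1.
v=5: a=5^1·(≡2), b=5^1·(≡1) mod 5; (2|5)=-1, (1|5)=+1; (−1)^{1·1·2}·(-1)^1·(+1)^1 = -1.
(-7315, 27170 / ℚ) ramifies at {2, 5, 7, 11}: a division algebra.

[2, 5, 7, 11]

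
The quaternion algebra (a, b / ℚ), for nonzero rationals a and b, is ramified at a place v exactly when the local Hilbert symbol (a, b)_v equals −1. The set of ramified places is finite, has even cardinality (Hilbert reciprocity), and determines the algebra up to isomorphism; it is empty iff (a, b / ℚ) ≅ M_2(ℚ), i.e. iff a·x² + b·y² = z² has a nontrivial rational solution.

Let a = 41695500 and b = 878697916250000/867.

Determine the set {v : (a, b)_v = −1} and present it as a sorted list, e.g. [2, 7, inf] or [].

[2, 19]

Mod squares: a ≡ 1155, b ≡ 1995. Check v ∈ {∞, 2, 3, 5, 7, 11, 17, 19}.
v=3: a=3^1·(≡1), b=3^-1·(≡2) mod 3; (1|3)=+1, (2|3)=-1; (−1)^{1·-1·1}·(+1)^-1·(-1)^1 = +1.
v=∞: 1155 > 0 and 1995 > 0  ⇒  (a,b)_∞ = +1.
v=5: a=5^3·(≡4), b=5^7·(≡4) mod 5; (4|5)=+1, (4|5)=+1; (−1)^{3·7·2}·(+1)^7·(+1)^3 = +1.
v=11: a=11^1·(≡10), b=11^4·(≡4) mod 11; (10|11)=-1, (4|11)=+1; (−1)^{1·4·5}·(-1)^4·(+1)^1 = +1.
v=17: a=17^0·(≡8), b=17^-2·(≡7) mod 17; (8|17)=+1, (7|17)=-1; (−1)^{0·-2·8}·(+1)^-2·(-1)^0 = +1.
v=19: a=19^2·(≡18), b=19^3·(≡15) mod 19; (18|19)=-1, (15|19)=-1; (−1)^{2·3·9}·(-1)^3·(-1)^2 = -1.
v=7: a=7^1·(≡4), b=7^1·(≡5) mod 7; (4|7)=+1, (5|7)=-1; (−1)^{1·1·3}·(+1)^1·(-1)^1 = +1.
v=2: v_2(a)=2, v_2(b)=4; units ≡ 3, 3 (mod 8); ε·ε+αω+βω = 1·1+2·1+4·1 ≡ 1  ⇒  (a,b)_2 = -1.
|Ram(1155, 1995)| = 2, even; anisotropic at {2, 19}.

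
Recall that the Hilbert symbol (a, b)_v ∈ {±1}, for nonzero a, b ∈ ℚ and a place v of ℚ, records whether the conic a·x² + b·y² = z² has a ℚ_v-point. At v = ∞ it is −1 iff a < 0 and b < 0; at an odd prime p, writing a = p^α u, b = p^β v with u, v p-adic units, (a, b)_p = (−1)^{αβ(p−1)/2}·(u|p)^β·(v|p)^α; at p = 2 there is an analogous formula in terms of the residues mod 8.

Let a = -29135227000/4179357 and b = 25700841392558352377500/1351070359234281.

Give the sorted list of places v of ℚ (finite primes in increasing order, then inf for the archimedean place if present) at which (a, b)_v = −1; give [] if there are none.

[23, 29]

Mod squares: a ≡ -86710, b ≡ 8671. Check v ∈ {∞, 2, 3, 5, 7, 11, 13, 19, 23, 29}.
v=13: a=13^-1·(≡9), b=13^3·(≡9) mod 13; (9|13)=+1, (9|13)=+1; (−1)^{-1·3·6}·(+1)^3·(+1)^-1 = +1.
v=23: a=23^1·(≡3), b=23^3·(≡9) mod 23; (3|23)=+1, (9|23)=+1; (−1)^{1·3·11}·(+1)^3·(+1)^1 = -1.
v=5: a=5^3·(≡2), b=5^4·(≡4) mod 5; (2|5)=-1, (4|5)=+1; (−1)^{3·4·2}·(-1)^4·(+1)^3 = +1.
v=11: a=11^2·(≡5), b=11^2·(≡4) mod 11; (5|11)=+1, (4|11)=+1; (−1)^{2·2·5}·(+1)^2·(+1)^2 = +1.
v=2: v_2(a)=3, v_2(b)=2; units ≡ 5, 7 (mod 8); ε·ε+αω+βω = 0·1+3·0+2·1 ≡ 0  ⇒  (a,b)_2 = +1.
v=29: a=29^1·(≡3), b=29^3·(≡25) mod 29; (3|29)=-1, (25|29)=+1; (−1)^{1·3·14}·(-1)^3·(+1)^1 = -1.
v=∞: -86710 < 0 and 8671 > 0  ⇒  (a,b)_∞ = +1.
v=7: a=7^-2·(≡6), b=7^-10·(≡5) mod 7; (6|7)=-1, (5|7)=-1; (−1)^{-2·-10·3}·(-1)^-10·(-1)^-2 = +1.
v=3: a=3^-8·(≡2), b=3^-14·(≡1) mod 3; (2|3)=-1, (1|3)=+1; (−1)^{-8·-14·1}·(-1)^-14·(+1)^-8 = +1.
v=19: a=19^2·(≡1), b=19^4·(≡17) mod 19; (1|19)=+1, (17|19)=+1; (−1)^{2·4·9}·(+1)^4·(+1)^2 = +1.
Ram(-86710, 8671) = {23, 29}; no ℚ_23-point on the conic.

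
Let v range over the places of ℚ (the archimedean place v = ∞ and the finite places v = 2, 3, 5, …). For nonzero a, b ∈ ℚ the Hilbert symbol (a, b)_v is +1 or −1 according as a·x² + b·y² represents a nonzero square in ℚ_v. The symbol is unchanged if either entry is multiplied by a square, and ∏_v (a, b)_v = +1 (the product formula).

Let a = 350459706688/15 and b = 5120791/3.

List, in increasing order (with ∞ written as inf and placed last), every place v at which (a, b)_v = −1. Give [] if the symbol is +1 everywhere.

[5, 7, 29, 53]

Mod squares: a ≡ 1676305995, b ≡ 53157. Check v ∈ {∞, 2, 3, 5, 7, 13, 17, 29, 47, 53}.
v=∞: 1676305995 > 0 and 53157 > 0  ⇒  (a,b)_∞ = +1.
v=29: a=29^1·(≡21), b=29^1·(≡9) mod 29; (21|29)=-1, (9|29)=+1; (−1)^{1·1·14}·(-1)^1·(+1)^1 = -1.
v=2: v_2(a)=6, v_2(b)=0; units ≡ 3, 5 (mod 8); ε·ε+αω+βω = 1·0+6·1+0·1 ≡ 0  ⇒  (a,b)_2 = +1.
v=17: a=17^1·(≡9), b=17^2·(≡13) mod 17; (9|17)=+1, (13|17)=+1; (−1)^{1·2·8}·(+1)^2·(+1)^1 = +1.
v=3: a=3^-1·(≡2), b=3^-1·(≡1) mod 3; (2|3)=-1, (1|3)=+1; (−1)^{-1·-1·1}·(-1)^-1·(+1)^-1 = +1.
v=47: a=47^1·(≡11), b=47^1·(≡18) mod 47; (11|47)=-1, (18|47)=+1; (−1)^{1·1·23}·(-1)^1·(+1)^1 = +1.
v=5: a=5^-1·(≡1), b=5^0·(≡2) mod 5; (1|5)=+1, (2|5)=-1; (−1)^{-1·0·2}·(+1)^0·(-1)^-1 = -1.
v=13: a=13^1·(≡7), b=13^1·(≡11) mod 13; (7|13)=-1, (11|13)=-1; (−1)^{1·1·6}·(-1)^1·(-1)^1 = +1.
v=53: a=53^1·(≡16), b=53^0·(≡30) mod 53; (16|53)=+1, (30|53)=-1; (−1)^{1·0·26}·(+1)^0·(-1)^1 = -1.
v=7: a=7^3·(≡3), b=7^0·(≡6) mod 7; (3|7)=-1, (6|7)=-1; (−1)^{3·0·3}·(-1)^0·(-1)^3 = -1.
|Ram(1676305995, 53157)| = 4, even; anisotropic at {5, 7, 29, 53}.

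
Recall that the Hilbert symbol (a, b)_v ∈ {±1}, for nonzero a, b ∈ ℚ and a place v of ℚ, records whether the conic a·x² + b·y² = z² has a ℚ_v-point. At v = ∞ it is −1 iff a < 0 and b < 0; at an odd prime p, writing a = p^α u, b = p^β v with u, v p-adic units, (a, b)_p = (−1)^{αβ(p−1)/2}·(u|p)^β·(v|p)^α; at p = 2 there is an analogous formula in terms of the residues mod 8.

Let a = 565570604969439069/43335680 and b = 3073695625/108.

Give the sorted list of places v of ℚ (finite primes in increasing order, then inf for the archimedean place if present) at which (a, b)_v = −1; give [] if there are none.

(a, b) ≡ (105, 51051) mod (ℚ^×)²; places V = {2, 3, 5, 7, 11, 13, 17, 19, 23, ∞}.
(a,b)_23: α=-2, u≡4; β=0, v≡19 (mod 23); (4|23)=+1, (19|23)=-1; sign (−1)^0·+1^0·-1^-2 = +1.
(a,b)_2: α=-14, β=-2; u≡1, v≡3 (mod 8); ε(u)ε(v)=0·1, αω(v)=-14·1, βω(u)=-2·0; sum ≡ 0  ⇒  +1.
(a,b)_19: α=4, u≡15; β=0, v≡16 (mod 19); (15|19)=-1, (16|19)=+1; sign (−1)^0·-1^0·+1^4 = +1.
(a,b)_13: α=2, u≡3; β=1, v≡10 (mod 13); (3|13)=+1, (10|13)=+1; sign (−1)^0·+1^1·+1^2 = +1.
(a,b)_11: α=4, u≡7; β=1, v≡10 (mod 11); (7|11)=-1, (10|11)=-1; sign (−1)^0·-1^1·-1^4 = -1.
(a,b)_17: α=4, u≡3; β=3, v≡7 (mod 17); (3|17)=-1, (7|17)=-1; sign (−1)^0·-1^3·-1^4 = -1.
(a,b)_5: α=-1, u≡4; β=4, v≡1 (mod 5); (4|5)=+1, (1|5)=+1; sign (−1)^0·+1^4·+1^-1 = +1.
(a,b)_∞: sgn(105)=+, sgn(51051)=+, so +1.
(a,b)_3: α=1, u≡2; β=-3, v≡1 (mod 3); (2|3)=-1, (1|3)=+1; sign (−1)^1·-1^-3·+1^1 = +1.
(a,b)_7: α=1, u≡4; β=1, v≡5 (mod 7); (4|7)=+1, (5|7)=-1; sign (−1)^1·+1^1·-1^1 = +1.
(105, 51051 / ℚ) ramifies at {11, 17}: a division algebra.

[11, 17]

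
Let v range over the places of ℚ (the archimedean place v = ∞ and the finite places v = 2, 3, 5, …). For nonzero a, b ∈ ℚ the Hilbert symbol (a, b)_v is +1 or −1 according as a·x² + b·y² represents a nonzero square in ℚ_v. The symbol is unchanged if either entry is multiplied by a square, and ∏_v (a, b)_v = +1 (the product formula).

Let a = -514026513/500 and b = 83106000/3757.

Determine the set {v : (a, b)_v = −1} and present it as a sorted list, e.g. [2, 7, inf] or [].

(a, b) ≡ (-285, 3705) mod (ℚ^×)²; places V = {2, 3, 5, 7, 11, 13, 17, 19, ∞}.
(a,b)_13: α=2, u≡12; β=-1, v≡1 (mod 13); (12|13)=+1, (1|13)=+1; sign (−1)^0·+1^-1·+1^2 = +1.
(a,b)_11: α=2, u≡5; β=0, v≡9 (mod 11); (5|11)=+1, (9|11)=+1; sign (−1)^0·+1^0·+1^2 = +1.
(a,b)_5: α=-3, u≡3; β=3, v≡4 (mod 5); (3|5)=-1, (4|5)=+1; sign (−1)^0·-1^3·+1^-3 = -1.
(a,b)_2: α=-2, β=4; u≡3, v≡1 (mod 8); ε(u)ε(v)=1·0, αω(v)=-2·0, βω(u)=4·1; sum ≡ 0  ⇒  +1.
(a,b)_17: α=0, u≡8; β=-2, v≡16 (mod 17); (8|17)=+1, (16|17)=+1; sign (−1)^0·+1^-2·+1^0 = +1.
(a,b)_3: α=3, u≡1; β=7, v≡2 (mod 3); (1|3)=+1, (2|3)=-1; sign (−1)^1·+1^7·-1^3 = +1.
(a,b)_7: α=2, u≡1; β=0, v≡1 (mod 7); (1|7)=+1, (1|7)=+1; sign (−1)^0·+1^0·+1^2 = +1.
(a,b)_∞: sgn(-285)=−, sgn(3705)=+, so +1.
(a,b)_19: α=1, u≡9; β=1, v≡17 (mod 19); (9|19)=+1, (17|19)=+1; sign (−1)^1·+1^1·+1^1 = -1.
Ram(-285, 3705) = {5, 19}; no ℚ_5-point on the conic.

[5, 19]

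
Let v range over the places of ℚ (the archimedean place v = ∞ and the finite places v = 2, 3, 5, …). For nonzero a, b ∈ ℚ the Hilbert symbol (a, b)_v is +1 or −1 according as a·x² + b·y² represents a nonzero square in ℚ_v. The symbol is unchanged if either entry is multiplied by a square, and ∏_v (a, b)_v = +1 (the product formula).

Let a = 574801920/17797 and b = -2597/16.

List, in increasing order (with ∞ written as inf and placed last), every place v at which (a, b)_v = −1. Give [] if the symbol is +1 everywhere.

[2, 5, 7, 11]

Mod squares: a ≡ 10010, b ≡ -53. Check v ∈ {∞, 2, 3, 5, 7, 11, 13, 37, 53}.
v=7: a=7^1·(≡1), b=7^2·(≡5) mod 7; (1|7)=+1, (5|7)=-1; (−1)^{1·2·3}·(+1)^2·(-1)^1 = -1.
v=13: a=13^-1·(≡1), b=13^0·(≡1) mod 13; (1|13)=+1, (1|13)=+1; (−1)^{-1·0·6}·(+1)^0·(+1)^-1 = +1.
v=53: a=53^0·(≡47), b=53^1·(≡40) mod 53; (47|53)=+1, (40|53)=+1; (−1)^{0·1·26}·(+1)^1·(+1)^0 = +1.
v=∞: 10010 > 0 and -53 < 0  ⇒  (a,b)_∞ = +1.
v=11: a=11^1·(≡10), b=11^0·(≡2) mod 11; (10|11)=-1, (2|11)=-1; (−1)^{1·0·5}·(-1)^0·(-1)^1 = -1.
v=5: a=5^1·(≡2), b=5^0·(≡3) mod 5; (2|5)=-1, (3|5)=-1; (−1)^{1·0·2}·(-1)^0·(-1)^1 = -1.
v=37: a=37^-2·(≡20), b=37^0·(≡25) mod 37; (20|37)=-1, (25|37)=+1; (−1)^{-2·0·18}·(-1)^0·(+1)^-2 = +1.
v=3: a=3^6·(≡2), b=3^0·(≡1) mod 3; (2|3)=-1, (1|3)=+1; (−1)^{6·0·1}·(-1)^0·(+1)^6 = +1.
v=2: v_2(a)=11, v_2(b)=-4; units ≡ 5, 3 (mod 8); ε·ε+αω+βω = 0·1+11·1+-4·1 ≡ 1  ⇒  (a,b)_2 = -1.
|Ram(10010, -53)| = 4, even; anisotropic at {2, 5, 7, 11}.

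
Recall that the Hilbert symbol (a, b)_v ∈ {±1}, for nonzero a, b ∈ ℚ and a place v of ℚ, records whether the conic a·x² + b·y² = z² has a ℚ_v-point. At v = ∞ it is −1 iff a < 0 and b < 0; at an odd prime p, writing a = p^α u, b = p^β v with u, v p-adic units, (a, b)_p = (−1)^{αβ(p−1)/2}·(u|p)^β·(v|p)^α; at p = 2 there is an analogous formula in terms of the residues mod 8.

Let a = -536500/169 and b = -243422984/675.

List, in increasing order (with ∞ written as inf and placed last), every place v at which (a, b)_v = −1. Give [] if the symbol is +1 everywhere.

[2, 3, 5, 19, 23, inf]

Mod squares: a ≡ -5365, b ≡ -76038. Check v ∈ {∞, 2, 3, 5, 7, 13, 19, 23, 29, 37}.
v=3: a=3^0·(≡2), b=3^-3·(≡1) mod 3; (2|3)=-1, (1|3)=+1; (−1)^{0·-3·1}·(-1)^-3·(+1)^0 = -1.
v=37: a=37^1·(≡9), b=37^0·(≡10) mod 37; (9|37)=+1, (10|37)=+1; (−1)^{1·0·18}·(+1)^0·(+1)^1 = +1.
v=19: a=19^0·(≡8), b=19^1·(≡4) mod 19; (8|19)=-1, (4|19)=+1; (−1)^{0·1·9}·(-1)^1·(+1)^0 = -1.
v=23: a=23^0·(≡17), b=23^1·(≡9) mod 23; (17|23)=-1, (9|23)=+1; (−1)^{0·1·11}·(-1)^1·(+1)^0 = -1.
v=13: a=13^-2·(≡10), b=13^0·(≡12) mod 13; (10|13)=+1, (12|13)=+1; (−1)^{-2·0·6}·(+1)^0·(+1)^-2 = +1.
v=2: v_2(a)=2, v_2(b)=3; units ≡ 3, 5 (mod 8); ε·ε+αω+βω = 1·0+2·1+3·1 ≡ 1  ⇒  (a,b)_2 = -1.
v=29: a=29^1·(≡17), b=29^1·(≡12) mod 29; (17|29)=-1, (12|29)=-1; (−1)^{1·1·14}·(-1)^1·(-1)^1 = +1.
v=5: a=5^3·(≡2), b=5^-2·(≡3) mod 5; (2|5)=-1, (3|5)=-1; (−1)^{3·-2·2}·(-1)^-2·(-1)^3 = -1.
v=7: a=7^0·(≡1), b=7^4·(≡6) mod 7; (1|7)=+1, (6|7)=-1; (−1)^{0·4·3}·(+1)^4·(-1)^0 = +1.
v=∞: -5365 < 0 and -76038 < 0  ⇒  (a,b)_∞ = -1.
Ram(-5365, -76038) = {2, 3, 5, 19, 23, ∞}; no ℚ_2-point on the conic.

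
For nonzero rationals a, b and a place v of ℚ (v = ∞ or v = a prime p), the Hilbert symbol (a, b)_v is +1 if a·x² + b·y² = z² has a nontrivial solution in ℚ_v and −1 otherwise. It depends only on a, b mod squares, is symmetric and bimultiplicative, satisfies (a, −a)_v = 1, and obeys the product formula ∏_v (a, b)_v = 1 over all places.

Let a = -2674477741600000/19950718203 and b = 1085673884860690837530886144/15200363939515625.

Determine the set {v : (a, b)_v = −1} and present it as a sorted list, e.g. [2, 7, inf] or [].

[3, 7, 19, 29]

Mod squares: a ≡ -57855, b ≡ 41. Check v ∈ {∞, 2, 3, 5, 7, 11, 13, 17, 19, 29, 41}.
v=11: a=11^0·(≡3), b=11^2·(≡6) mod 11; (3|11)=+1, (6|11)=-1; (−1)^{0·2·5}·(+1)^2·(-1)^0 = +1.
v=17: a=17^-2·(≡4), b=17^-4·(≡12) mod 17; (4|17)=+1, (12|17)=-1; (−1)^{-2·-4·8}·(+1)^-4·(-1)^-2 = +1.
v=5: a=5^5·(≡1), b=5^-6·(≡1) mod 5; (1|5)=+1, (1|5)=+1; (−1)^{5·-6·2}·(+1)^-6·(+1)^5 = +1.
v=∞: -57855 < 0 and 41 > 0  ⇒  (a,b)_∞ = +1.
v=41: a=41^-2·(≡25), b=41^-3·(≡40) mod 41; (25|41)=+1, (40|41)=+1; (−1)^{-2·-3·20}·(+1)^-3·(+1)^-2 = +1.
v=3: a=3^-5·(≡2), b=3^0·(≡2) mod 3; (2|3)=-1, (2|3)=-1; (−1)^{-5·0·1}·(-1)^0·(-1)^-5 = -1.
v=7: a=7^5·(≡4), b=7^12·(≡5) mod 7; (4|7)=+1, (5|7)=-1; (−1)^{5·12·3}·(+1)^12·(-1)^5 = -1.
v=2: v_2(a)=8, v_2(b)=14; units ≡ 1, 1 (mod 8); ε·ε+αω+βω = 0·0+8·0+14·0 ≡ 0  ⇒  (a,b)_2 = +1.
v=19: a=19^3·(≡13), b=19^6·(≡3) mod 19; (13|19)=-1, (3|19)=-1; (−1)^{3·6·9}·(-1)^6·(-1)^3 = -1.
v=13: a=13^-2·(≡7), b=13^-2·(≡2) mod 13; (7|13)=-1, (2|13)=-1; (−1)^{-2·-2·6}·(-1)^-2·(-1)^-2 = +1.
v=29: a=29^1·(≡13), b=29^2·(≡21) mod 29; (13|29)=+1, (21|29)=-1; (−1)^{1·2·14}·(+1)^2·(-1)^1 = -1.
Ram(-57855, 41) = {3, 7, 19, 29}; no ℚ_3-point on the conic.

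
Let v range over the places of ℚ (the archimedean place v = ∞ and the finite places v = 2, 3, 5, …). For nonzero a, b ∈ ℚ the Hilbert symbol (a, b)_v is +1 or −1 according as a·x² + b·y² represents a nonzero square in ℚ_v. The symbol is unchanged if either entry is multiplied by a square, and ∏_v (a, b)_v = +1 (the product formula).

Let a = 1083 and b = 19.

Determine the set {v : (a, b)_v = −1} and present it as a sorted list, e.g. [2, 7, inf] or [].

[2, 19]

(a, b) ≡ (3, 19) mod (ℚ^×)²; places V = {2, 3, 19, ∞}.
(a,b)_19: α=2, u≡3; β=1, v≡1 (mod 19); (3|19)=-1, (1|19)=+1; sign (−1)^0·-1^1·+1^2 = -1.
(a,b)_∞: sgn(3)=+, sgn(19)=+, so +1.
(a,b)_2: α=0, β=0; u≡3, v≡3 (mod 8); ε(u)ε(v)=1·1, αω(v)=0·1, βω(u)=0·1; sum ≡ 1  ⇒  -1.
(a,b)_3: α=1, u≡1; β=0, v≡1 (mod 3); (1|3)=+1, (1|3)=+1; sign (−1)^0·+1^0·+1^1 = +1.
(3, 19 / ℚ) ramifies at {2, 19}: a division algebra.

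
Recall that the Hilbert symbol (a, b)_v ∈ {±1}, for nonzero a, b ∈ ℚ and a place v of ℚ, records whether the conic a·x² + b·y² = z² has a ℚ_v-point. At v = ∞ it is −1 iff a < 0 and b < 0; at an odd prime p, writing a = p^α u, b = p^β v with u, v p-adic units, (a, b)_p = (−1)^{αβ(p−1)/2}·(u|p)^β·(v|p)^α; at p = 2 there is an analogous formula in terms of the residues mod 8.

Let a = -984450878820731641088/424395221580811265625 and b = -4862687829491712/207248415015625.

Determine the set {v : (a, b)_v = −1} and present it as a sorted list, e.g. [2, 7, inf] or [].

(a, b) ≡ (-77, -3) mod (ℚ^×)²; places V = {2, 3, 5, 7, 11, 17, 29, 41, 53, ∞}.
(a,b)_5: α=-6, u≡2; β=-6, v≡3 (mod 5); (2|5)=-1, (3|5)=-1; sign (−1)^0·-1^-6·-1^-6 = +1.
(a,b)_17: α=2, u≡13; β=2, v≡6 (mod 17); (13|17)=+1, (6|17)=-1; sign (−1)^0·+1^2·-1^2 = +1.
(a,b)_53: α=-6, u≡10; β=-4, v≡22 (mod 53); (10|53)=+1, (22|53)=-1; sign (−1)^0·+1^-4·-1^-6 = +1.
(a,b)_3: α=-6, u≡1; β=1, v≡2 (mod 3); (1|3)=+1, (2|3)=-1; sign (−1)^0·+1^1·-1^-6 = +1.
(a,b)_∞: sgn(-77)=−, sgn(-3)=−, so -1.
(a,b)_2: α=8, β=16; u≡3, v≡5 (mod 8); ε(u)ε(v)=1·0, αω(v)=8·1, βω(u)=16·1; sum ≡ 0  ⇒  +1.
(a,b)_29: α=6, u≡8; β=4, v≡3 (mod 29); (8|29)=-1, (3|29)=-1; sign (−1)^0·-1^4·-1^6 = +1.
(a,b)_7: α=5, u≡6; β=0, v≡1 (mod 7); (6|7)=-1, (1|7)=+1; sign (−1)^0·-1^0·+1^5 = +1.
(a,b)_41: α=-2, u≡23; β=-2, v≡13 (mod 41); (23|41)=+1, (13|41)=-1; sign (−1)^0·+1^-2·-1^-2 = +1.
(a,b)_11: α=3, u≡5; β=2, v≡2 (mod 11); (5|11)=+1, (2|11)=-1; sign (−1)^0·+1^2·-1^3 = -1.
Ram(-77, -3) = {11, ∞}; no ℚ_11-point on the conic.

[11, inf]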